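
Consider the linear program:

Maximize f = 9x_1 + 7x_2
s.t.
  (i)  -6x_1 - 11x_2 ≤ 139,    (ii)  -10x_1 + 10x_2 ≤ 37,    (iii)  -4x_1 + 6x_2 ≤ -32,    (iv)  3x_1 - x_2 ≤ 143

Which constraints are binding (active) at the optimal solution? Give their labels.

(iii) and (iv)

Vertices and f = 9x_1 + 7x_2:
  (-241/40, -187/20) → f = -4787/40
  (478/13, -425/13) → f = 1327/13
  (59, 34) → f = 769

The maximum is at (59, 34). Substituting into each constraint, equality holds for (iii) and (iv); the remaining constraints have slack.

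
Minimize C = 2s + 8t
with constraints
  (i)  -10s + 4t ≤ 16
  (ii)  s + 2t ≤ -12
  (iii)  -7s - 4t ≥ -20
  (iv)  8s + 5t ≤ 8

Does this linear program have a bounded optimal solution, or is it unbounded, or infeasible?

unbounded

From the feasible point (-10/3, -13/3), moving in the direction (4, -7) keeps every constraint satisfied while C decreases without bound.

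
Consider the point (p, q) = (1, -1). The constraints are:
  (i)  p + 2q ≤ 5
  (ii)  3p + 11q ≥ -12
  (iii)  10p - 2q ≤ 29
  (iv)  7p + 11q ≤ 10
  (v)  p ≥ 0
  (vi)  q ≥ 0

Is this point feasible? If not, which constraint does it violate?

Constraint (vi): q = -1, which is not ≥ 0. All other constraints are satisfied.

not feasible — violates (vi)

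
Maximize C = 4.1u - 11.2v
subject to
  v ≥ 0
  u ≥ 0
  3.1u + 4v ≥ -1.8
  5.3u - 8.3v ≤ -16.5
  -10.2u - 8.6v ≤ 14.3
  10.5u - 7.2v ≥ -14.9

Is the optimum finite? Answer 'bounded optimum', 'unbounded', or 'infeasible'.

bounded optimum

Vertices and C = 4.1u - 11.2v:
  (0, 165/83) → C = -1848/83
  (0, 149/72) → C = -1043/45
The feasible region has finitely many vertices and no improving ray; the maximum is -1848/83 at (0, 165/83).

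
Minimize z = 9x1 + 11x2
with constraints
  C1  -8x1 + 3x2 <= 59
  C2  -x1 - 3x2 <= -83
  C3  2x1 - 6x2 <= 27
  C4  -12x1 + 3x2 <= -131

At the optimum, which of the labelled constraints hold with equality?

Feasible corners and z = 9x1 + 11x2:
  (95/2, 439/3) → z = 12223/6
  (193/4, 139/12) → z = 1685/3
  (214/13, 865/39) → z = 15293/39
The feasible region is unbounded (it extends along (3, 8), (3, 1)), but z strictly increases along every unbounded feasible direction, so there is no improving ray and the minimum is attained at a vertex.

The minimum is at (214/13, 865/39). Substituting into each constraint, equality holds for C2 and C4; the remaining constraints have slack.

C2 and C4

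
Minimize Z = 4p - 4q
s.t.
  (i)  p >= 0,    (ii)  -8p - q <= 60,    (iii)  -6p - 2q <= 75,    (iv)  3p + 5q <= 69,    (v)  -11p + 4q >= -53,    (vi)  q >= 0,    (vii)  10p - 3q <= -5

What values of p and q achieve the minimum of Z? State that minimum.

Corner points and Z = 4p - 4q:
  (0, 69/5) → Z = -276/5
  (0, 5/3) → Z = -20/3
  (182/59, 705/59) → Z = -2092/59

At the optimal vertex, p = 0 and 3p + 5q = 69.
Solving simultaneously gives p = 0, q = 69/5.

p = 0, q = 69/5, minimum Z = -276/5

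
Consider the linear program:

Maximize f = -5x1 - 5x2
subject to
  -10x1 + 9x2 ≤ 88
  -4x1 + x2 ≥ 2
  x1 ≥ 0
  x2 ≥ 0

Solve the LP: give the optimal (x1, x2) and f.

x1 = 0, x2 = 2, maximum f = -10

Extreme points and f = -5x1 - 5x2:
  (35/13, 166/13) → f = -1005/13
  (0, 88/9) → f = -440/9
  (0, 2) → f = -10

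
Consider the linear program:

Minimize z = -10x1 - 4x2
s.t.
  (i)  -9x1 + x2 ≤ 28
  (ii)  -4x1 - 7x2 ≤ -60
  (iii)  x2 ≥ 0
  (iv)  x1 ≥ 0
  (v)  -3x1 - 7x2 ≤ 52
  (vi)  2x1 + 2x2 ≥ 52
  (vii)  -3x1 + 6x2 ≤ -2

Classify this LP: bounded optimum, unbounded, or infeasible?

unbounded

From the feasible point (26, 0), moving in the direction (6, 3) keeps every constraint satisfied while z decreases without bound.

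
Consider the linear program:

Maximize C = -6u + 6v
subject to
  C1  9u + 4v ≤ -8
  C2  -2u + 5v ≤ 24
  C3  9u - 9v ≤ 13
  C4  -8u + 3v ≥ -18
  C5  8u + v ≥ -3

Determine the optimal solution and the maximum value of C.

Extreme points and C = -6u + 6v:
  (-20/117, -21/13) → C = -26/3
  (-4/23, -37/23) → C = -198/23
  (-14/81, -131/81) → C = -26/3

The binding constraints are 9u + 4v = -8 and 8u + v = -3.
Solving simultaneously gives u = -4/23, v = -37/23.

u = -4/23, v = -37/23, maximum C = -198/23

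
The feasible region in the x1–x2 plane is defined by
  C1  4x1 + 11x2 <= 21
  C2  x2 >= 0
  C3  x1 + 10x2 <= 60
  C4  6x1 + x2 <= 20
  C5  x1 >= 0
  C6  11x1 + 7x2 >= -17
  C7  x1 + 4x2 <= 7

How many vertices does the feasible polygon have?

5

Intersecting each pair of boundary lines and keeping only the points that satisfy every inequality leaves:
  (199/62, 23/31)
  (7/5, 7/5)
  (10/3, 0)
  (0, 0)
  (0, 7/4)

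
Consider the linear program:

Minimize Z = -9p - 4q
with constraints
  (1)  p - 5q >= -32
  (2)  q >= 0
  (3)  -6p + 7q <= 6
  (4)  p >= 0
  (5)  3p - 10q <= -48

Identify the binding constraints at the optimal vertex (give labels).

(1) and (5)

Vertices and Z = -9p - 4q:
  (194/23, 186/23) → Z = -2490/23
  (16, 48/5) → Z = -912/5
  (92/13, 90/13) → Z = -1188/13

The minimum is at (16, 48/5). Substituting into each constraint, equality holds for (1) and (5); the remaining constraints have slack.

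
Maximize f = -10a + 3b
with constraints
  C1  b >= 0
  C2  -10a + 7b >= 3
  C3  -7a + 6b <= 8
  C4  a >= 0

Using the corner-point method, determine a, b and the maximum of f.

Extreme points and f = -10a + 3b:
  (38/11, 59/11) → f = -203/11
  (0, 3/7) → f = 9/7
  (0, 4/3) → f = 4

a = 0, b = 4/3, maximum f = 4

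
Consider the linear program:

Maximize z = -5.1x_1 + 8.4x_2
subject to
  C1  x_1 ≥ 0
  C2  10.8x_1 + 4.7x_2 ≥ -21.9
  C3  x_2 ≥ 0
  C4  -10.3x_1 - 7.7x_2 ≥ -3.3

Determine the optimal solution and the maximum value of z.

x_1 = 0, x_2 = 3/7, maximum z = 18/5

Corner points and z = -5.1x_1 + 8.4x_2:
  (0, 0) → z = 0
  (0, 3/7) → z = 18/5
  (33/103, 0) → z = -1683/1030

At the optimal vertex, x_1 = 0 and -10.3x_1 - 7.7x_2 = -3.3.
Solving simultaneously gives x_1 = 0, x_2 = 3/7.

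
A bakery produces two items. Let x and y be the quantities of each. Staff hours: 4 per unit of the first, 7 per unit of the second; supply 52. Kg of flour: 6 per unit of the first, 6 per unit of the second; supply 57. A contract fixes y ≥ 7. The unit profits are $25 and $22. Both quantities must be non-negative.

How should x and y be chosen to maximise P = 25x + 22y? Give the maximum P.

x = 3/4, y = 7, maximum P = 691/4

Corner points and P = 25x + 22y:
  (0, 52/7) → P = 1144/7
  (0, 7) → P = 154
  (3/4, 7) → P = 691/4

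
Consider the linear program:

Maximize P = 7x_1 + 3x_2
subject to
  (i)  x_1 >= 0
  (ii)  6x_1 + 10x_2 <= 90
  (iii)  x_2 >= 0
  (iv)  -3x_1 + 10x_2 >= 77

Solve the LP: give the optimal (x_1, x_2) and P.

x_1 = 13/9, x_2 = 122/15, maximum P = 1553/45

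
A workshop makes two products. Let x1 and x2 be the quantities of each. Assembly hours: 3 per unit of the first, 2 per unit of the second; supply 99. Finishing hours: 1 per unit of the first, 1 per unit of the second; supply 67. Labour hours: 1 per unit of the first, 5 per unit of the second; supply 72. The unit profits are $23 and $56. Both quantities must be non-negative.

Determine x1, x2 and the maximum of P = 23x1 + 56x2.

x1 = 27, x2 = 9, maximum P = 1125

Feasible corners and P = 23x1 + 56x2:
  (0, 0) → P = 0
  (0, 72/5) → P = 4032/5
  (33, 0) → P = 759
  (27, 9) → P = 1125

At the optimal vertex, 3x1 + 2x2 = 99 and x1 + 5x2 = 72.
Solving simultaneously gives x1 = 27, x2 = 9.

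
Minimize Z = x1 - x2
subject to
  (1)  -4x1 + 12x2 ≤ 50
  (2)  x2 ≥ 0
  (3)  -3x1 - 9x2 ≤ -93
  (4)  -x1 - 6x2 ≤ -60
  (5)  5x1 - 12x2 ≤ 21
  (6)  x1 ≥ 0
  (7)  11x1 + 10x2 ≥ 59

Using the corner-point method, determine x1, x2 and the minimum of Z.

Extreme points and Z = x1 - x2:
  (35/3, 145/18) → Z = 65/18
  (71, 167/6) → Z = 259/6
  (141/7, 93/14) → Z = 27/2

x1 = 35/3, x2 = 145/18, minimum Z = 65/18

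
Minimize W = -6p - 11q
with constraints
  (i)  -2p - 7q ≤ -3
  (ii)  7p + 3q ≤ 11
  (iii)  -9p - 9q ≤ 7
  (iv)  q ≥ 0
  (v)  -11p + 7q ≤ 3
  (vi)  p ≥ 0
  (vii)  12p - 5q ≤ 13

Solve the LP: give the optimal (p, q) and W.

p = 34/41, q = 71/41, minimum W = -985/41

Extreme points and W = -6p - 11q:
  (0, 3/7) → W = -33/7
  (53/47, 5/47) → W = -373/47
  (34/41, 71/41) → W = -985/41
  (94/71, 41/71) → W = -1015/71

The binding constraints are 7p + 3q = 11 and -11p + 7q = 3.
Solving simultaneously gives p = 34/41, q = 71/41.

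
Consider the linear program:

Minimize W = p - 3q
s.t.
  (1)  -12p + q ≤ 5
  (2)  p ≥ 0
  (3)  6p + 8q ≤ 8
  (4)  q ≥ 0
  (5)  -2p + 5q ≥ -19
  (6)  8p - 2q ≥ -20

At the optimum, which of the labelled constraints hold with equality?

(2) and (3)

Feasible corners and W = p - 3q:
  (0, 1) → W = -3
  (0, 0) → W = 0
  (4/3, 0) → W = 4/3

The minimum is at (0, 1). Substituting into each constraint, equality holds for (2) and (3); the remaining constraints have slack.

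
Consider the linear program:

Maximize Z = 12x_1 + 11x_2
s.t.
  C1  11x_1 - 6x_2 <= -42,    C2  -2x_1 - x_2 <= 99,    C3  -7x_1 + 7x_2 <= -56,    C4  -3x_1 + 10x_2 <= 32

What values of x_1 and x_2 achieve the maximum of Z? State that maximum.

The binding constraints are 11x_1 - 6x_2 = -42 and -7x_1 + 7x_2 = -56.
Solving simultaneously gives x_1 = -18, x_2 = -26.

x_1 = -18, x_2 = -26, maximum Z = -502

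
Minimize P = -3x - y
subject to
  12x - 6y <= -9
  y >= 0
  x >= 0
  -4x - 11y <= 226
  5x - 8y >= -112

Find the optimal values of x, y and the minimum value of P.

Extreme points and P = -3x - y:
  (0, 3/2) → P = -3/2
  (100/11, 433/22) → P = -1033/22
  (0, 14) → P = -14

The optimum lies where 12x - 6y = -9 and 5x - 8y = -112.
Solving simultaneously gives x = 100/11, y = 433/22.

x = 100/11, y = 433/22, minimum P = -1033/22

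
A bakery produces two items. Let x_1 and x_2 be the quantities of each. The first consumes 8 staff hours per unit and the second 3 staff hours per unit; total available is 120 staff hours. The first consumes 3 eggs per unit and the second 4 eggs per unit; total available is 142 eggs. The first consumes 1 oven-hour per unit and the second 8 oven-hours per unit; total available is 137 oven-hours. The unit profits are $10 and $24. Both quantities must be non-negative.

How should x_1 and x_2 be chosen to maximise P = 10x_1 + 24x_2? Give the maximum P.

x_1 = 9, x_2 = 16, maximum P = 474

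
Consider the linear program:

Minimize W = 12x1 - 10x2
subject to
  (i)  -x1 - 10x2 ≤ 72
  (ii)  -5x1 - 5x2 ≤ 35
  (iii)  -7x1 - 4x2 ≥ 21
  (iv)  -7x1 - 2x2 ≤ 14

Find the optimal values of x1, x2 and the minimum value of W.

x1 = -1, x2 = -7/2, minimum W = 23

Extreme points and W = 12x1 - 10x2:
  (2/9, -65/9) → W = 674/9
  (13/11, -161/22) → W = 961/11
  (0, -7) → W = 70
  (-1, -7/2) → W = 23

The optimum lies where -7x1 - 4x2 = 21 and -7x1 - 2x2 = 14.
Solving simultaneously gives x1 = -1, x2 = -7/2.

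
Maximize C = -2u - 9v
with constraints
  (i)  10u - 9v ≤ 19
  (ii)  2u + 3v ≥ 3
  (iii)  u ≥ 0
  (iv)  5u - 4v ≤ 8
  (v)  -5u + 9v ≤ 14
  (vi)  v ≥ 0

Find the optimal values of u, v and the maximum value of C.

At the optimal vertex, 2u + 3v = 3 and v = 0.
Solving simultaneously gives u = 3/2, v = 0.

u = 3/2, v = 0, maximum C = -3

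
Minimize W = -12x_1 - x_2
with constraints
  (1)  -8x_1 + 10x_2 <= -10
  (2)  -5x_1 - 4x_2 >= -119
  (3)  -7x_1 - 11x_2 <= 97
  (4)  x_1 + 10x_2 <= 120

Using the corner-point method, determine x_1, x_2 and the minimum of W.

Extreme points and W = -12x_1 - x_2:
  (-430/79, -423/79) → W = 5583/79
  (130/9, 95/9) → W = -1655/9
  (1697/27, -1318/27) → W = -19046/27
  (355/23, 481/46) → W = -9001/46

x_1 = 1697/27, x_2 = -1318/27, minimum W = -19046/27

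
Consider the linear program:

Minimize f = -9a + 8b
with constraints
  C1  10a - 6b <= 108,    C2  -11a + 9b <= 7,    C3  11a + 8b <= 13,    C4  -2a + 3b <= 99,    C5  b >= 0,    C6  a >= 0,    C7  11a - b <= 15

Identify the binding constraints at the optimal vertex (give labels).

Corner points and f = -9a + 8b:
  (61/187, 20/17) → f = 1211/187
  (0, 7/9) → f = 56/9
  (13/11, 0) → f = -117/11
  (0, 0) → f = 0

The minimum is at (13/11, 0). Substituting into each constraint, equality holds for C3 and C5; the remaining constraints have slack.

C3 and C5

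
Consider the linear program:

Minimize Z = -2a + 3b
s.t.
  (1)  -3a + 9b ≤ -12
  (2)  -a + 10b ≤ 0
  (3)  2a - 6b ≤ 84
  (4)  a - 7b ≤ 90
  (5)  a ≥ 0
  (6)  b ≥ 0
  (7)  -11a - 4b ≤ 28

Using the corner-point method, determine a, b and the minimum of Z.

a = 60, b = 6, minimum Z = -102

Feasible corners and Z = -2a + 3b:
  (40/7, 4/7) → Z = -68/7
  (4, 0) → Z = -8
  (60, 6) → Z = -102
  (42, 0) → Z = -84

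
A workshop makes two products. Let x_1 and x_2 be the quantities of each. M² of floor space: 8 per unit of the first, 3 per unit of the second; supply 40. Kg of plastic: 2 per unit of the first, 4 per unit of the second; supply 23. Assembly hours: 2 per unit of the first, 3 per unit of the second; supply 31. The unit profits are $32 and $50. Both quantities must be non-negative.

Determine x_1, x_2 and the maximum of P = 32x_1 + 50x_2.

x_1 = 7/2, x_2 = 4, maximum P = 312

Corner points and P = 32x_1 + 50x_2:
  (0, 0) → P = 0
  (0, 23/4) → P = 575/2
  (5, 0) → P = 160
  (7/2, 4) → P = 312

The optimum lies where 8x_1 + 3x_2 = 40 and 2x_1 + 4x_2 = 23.
Solving simultaneously gives x_1 = 7/2, x_2 = 4.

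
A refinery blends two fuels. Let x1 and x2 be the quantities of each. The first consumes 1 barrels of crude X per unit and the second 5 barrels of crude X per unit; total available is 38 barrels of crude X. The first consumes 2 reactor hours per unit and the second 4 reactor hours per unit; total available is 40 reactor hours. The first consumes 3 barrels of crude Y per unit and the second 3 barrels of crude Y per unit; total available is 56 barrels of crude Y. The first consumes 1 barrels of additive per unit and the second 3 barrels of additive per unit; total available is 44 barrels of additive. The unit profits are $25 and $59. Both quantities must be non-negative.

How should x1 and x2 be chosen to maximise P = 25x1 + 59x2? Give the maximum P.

x1 = 8, x2 = 6, maximum P = 554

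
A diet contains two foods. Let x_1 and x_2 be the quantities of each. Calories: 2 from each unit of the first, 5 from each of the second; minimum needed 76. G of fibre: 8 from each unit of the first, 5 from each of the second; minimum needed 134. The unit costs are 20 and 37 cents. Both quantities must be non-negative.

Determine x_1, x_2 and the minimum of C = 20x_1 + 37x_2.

Feasible corners and C = 20x_1 + 37x_2:
  (0, 134/5) → C = 4958/5
  (38, 0) → C = 760
  (29/3, 34/3) → C = 1838/3
The feasible region is unbounded (it extends along (0, 1), (1, 0)), but C strictly increases along every unbounded feasible direction, so there is no improving ray and the minimum is attained at a vertex.

At the optimal vertex, 2x_1 + 5x_2 = 76 and 8x_1 + 5x_2 = 134.
Solving simultaneously gives x_1 = 29/3, x_2 = 34/3.

x_1 = 29/3, x_2 = 34/3, minimum C = 1838/3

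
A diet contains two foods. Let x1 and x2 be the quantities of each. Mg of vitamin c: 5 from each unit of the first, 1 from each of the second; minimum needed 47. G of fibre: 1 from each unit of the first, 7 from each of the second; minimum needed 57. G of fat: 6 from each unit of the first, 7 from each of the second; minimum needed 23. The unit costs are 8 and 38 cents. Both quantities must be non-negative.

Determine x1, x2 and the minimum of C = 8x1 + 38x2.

Feasible corners and C = 8x1 + 38x2:
  (0, 47) → C = 1786
  (57, 0) → C = 456
  (8, 7) → C = 330
The feasible region is unbounded (it extends along (0, 1), (1, 0)), but C strictly increases along every unbounded feasible direction, so there is no improving ray and the minimum is attained at a vertex.

The binding constraints are 5x1 + x2 = 47 and x1 + 7x2 = 57.
Solving simultaneously gives x1 = 8, x2 = 7.

x1 = 8, x2 = 7, minimum C = 330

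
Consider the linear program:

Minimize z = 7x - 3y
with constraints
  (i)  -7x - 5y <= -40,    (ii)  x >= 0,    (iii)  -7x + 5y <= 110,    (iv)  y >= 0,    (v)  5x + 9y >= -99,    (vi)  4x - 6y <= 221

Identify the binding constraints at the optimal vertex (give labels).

(ii) and (iii)

Vertices and z = 7x - 3y:
  (0, 8) → z = -24
  (40/7, 0) → z = 40
  (0, 22) → z = -66
  (221/4, 0) → z = 1547/4
The feasible region is unbounded (it extends along (3, 2), (5, 7)), but z strictly increases along every unbounded feasible direction, so there is no improving ray and the minimum is attained at a vertex.

The minimum is at (0, 22). Substituting into each constraint, equality holds for (ii) and (iii); the remaining constraints have slack.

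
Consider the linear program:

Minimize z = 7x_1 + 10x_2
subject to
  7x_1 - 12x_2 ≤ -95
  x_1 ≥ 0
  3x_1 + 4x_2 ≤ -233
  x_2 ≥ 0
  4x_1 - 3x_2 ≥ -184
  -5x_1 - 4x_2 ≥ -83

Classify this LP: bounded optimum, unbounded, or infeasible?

The boundaries 7x_1 - 12x_2 = -95 and x_1 = 0 meet at (0, 95/12), but that point violates 3x_1 + 4x_2 ≤ -233. Every candidate vertex is excluded by some other constraint, so the feasible region is empty.

infeasible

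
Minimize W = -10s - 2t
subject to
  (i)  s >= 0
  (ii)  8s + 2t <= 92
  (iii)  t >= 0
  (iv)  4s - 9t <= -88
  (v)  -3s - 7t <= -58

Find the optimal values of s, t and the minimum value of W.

Extreme points and W = -10s - 2t:
  (0, 46) → W = -92
  (0, 88/9) → W = -176/9
  (163/20, 67/5) → W = -1083/10

s = 163/20, t = 67/5, minimum W = -1083/10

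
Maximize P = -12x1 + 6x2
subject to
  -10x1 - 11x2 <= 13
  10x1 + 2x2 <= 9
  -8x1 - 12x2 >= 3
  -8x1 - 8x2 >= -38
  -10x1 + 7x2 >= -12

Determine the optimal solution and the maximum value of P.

Feasible corners and P = -12x1 + 6x2:
  (-123/32, 37/16) → P = 60
  (41/180, -25/18) → P = -166/15
  (123/176, -63/88) → P = -279/22

The binding constraints are -10x1 - 11x2 = 13 and -8x1 - 12x2 = 3.
Solving simultaneously gives x1 = -123/32, x2 = 37/16.

x1 = -123/32, x2 = 37/16, maximum P = 60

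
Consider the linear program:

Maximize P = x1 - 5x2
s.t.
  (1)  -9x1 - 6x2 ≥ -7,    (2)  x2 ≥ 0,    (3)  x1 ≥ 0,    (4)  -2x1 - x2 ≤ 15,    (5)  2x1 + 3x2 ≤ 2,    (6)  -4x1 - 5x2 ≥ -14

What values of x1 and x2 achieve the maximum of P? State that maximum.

Feasible corners and P = x1 - 5x2:
  (7/9, 0) → P = 7/9
  (3/5, 4/15) → P = -11/15
  (0, 0) → P = 0
  (0, 2/3) → P = -10/3

The optimum lies where -9x1 - 6x2 = -7 and x2 = 0.
Solving simultaneously gives x1 = 7/9, x2 = 0.

x1 = 7/9, x2 = 0, maximum P = 7/9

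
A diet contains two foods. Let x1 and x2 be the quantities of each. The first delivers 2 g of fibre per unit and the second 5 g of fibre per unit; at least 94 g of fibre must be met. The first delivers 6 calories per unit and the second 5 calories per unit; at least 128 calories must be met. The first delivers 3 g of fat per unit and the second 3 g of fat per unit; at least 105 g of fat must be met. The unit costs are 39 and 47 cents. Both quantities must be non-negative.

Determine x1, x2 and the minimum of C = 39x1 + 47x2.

x1 = 27, x2 = 8, minimum C = 1429

The feasible region is unbounded (it extends along (0, 1), (1, 0)), but C strictly increases along every unbounded feasible direction, so there is no improving ray and the minimum is attained at a vertex.

The binding constraints are 2x1 + 5x2 = 94 and 3x1 + 3x2 = 105.
Solving simultaneously gives x1 = 27, x2 = 8.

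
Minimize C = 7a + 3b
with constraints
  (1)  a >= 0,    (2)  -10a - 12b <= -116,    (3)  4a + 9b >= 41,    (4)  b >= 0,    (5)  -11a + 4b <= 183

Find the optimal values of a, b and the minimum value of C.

The feasible region is unbounded (it extends along (1, 0), (4, 11)), but C strictly increases along every unbounded feasible direction, so there is no improving ray and the minimum is attained at a vertex.

At the optimal vertex, a = 0 and -10a - 12b = -116.
Solving simultaneously gives a = 0, b = 29/3.

a = 0, b = 29/3, minimum C = 29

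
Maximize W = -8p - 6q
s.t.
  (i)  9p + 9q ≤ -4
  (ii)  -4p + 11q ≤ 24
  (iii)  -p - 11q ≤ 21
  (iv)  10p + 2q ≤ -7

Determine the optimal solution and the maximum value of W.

p = -9, q = -12/11, maximum W = 864/11

Extreme points and W = -8p - 6q:
  (-52/27, 40/27) → W = 176/27
  (-55/72, 23/72) → W = 151/36
  (-9, -12/11) → W = 864/11
  (-35/108, -203/108) → W = 749/54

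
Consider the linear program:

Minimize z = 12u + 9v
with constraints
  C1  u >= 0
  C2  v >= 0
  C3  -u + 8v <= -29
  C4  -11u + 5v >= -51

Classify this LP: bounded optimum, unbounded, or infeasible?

infeasible

The boundaries u = 0 and v = 0 meet at (0, 0), but that point violates -u + 8v ≤ -29. Every candidate vertex is excluded by some other constraint, so the feasible region is empty.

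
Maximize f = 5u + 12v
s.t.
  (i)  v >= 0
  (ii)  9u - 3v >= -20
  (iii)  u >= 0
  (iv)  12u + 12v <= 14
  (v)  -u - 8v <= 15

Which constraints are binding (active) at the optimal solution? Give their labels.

(iii) and (iv)

Vertices and f = 5u + 12v:
  (0, 0) → f = 0
  (7/6, 0) → f = 35/6
  (0, 7/6) → f = 14

The maximum is at (0, 7/6). Substituting into each constraint, equality holds for (iii) and (iv); the remaining constraints have slack.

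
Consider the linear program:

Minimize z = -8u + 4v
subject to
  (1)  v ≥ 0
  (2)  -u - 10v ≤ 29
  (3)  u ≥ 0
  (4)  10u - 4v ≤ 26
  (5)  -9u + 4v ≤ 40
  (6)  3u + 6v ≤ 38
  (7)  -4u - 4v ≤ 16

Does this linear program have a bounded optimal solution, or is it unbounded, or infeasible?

Extreme points and z = -8u + 4v:
  (0, 0) → z = 0
  (13/5, 0) → z = -104/5
  (0, 19/3) → z = 76/3
  (77/18, 151/36) → z = -157/9
The feasible region has finitely many vertices and no improving ray; the minimum is -104/5 at (13/5, 0).

bounded optimum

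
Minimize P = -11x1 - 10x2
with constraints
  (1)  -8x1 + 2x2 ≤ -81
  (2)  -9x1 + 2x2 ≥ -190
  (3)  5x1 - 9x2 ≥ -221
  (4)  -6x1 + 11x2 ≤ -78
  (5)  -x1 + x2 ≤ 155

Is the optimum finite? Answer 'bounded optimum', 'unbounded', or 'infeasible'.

Vertices and P = -11x1 - 10x2:
  (735/76, -69/38) → P = -6705/76
  (1934/87, 146/29) → P = -25654/87
The feasible region has finitely many vertices and no improving ray; the minimum is -25654/87 at (1934/87, 146/29).

bounded optimum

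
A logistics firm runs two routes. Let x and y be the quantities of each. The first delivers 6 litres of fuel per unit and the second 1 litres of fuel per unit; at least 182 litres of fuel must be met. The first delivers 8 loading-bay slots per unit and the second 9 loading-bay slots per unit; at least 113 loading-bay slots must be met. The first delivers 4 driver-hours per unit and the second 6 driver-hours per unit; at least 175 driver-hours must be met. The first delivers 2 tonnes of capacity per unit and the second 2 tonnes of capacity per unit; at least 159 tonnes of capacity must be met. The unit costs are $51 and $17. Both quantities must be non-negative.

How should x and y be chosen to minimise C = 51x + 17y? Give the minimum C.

The feasible region is unbounded (it extends along (0, 1), (1, 0)), but C strictly increases along every unbounded feasible direction, so there is no improving ray and the minimum is attained at a vertex.

At the optimal vertex, 6x + y = 182 and 2x + 2y = 159.
Solving simultaneously gives x = 41/2, y = 59.

x = 41/2, y = 59, minimum C = 4097/2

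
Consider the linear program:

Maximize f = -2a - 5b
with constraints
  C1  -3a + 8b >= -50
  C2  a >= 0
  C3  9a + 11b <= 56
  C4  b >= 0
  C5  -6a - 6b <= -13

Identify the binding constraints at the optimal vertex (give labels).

C4 and C5

Feasible corners and f = -2a - 5b:
  (0, 56/11) → f = -280/11
  (0, 13/6) → f = -65/6
  (56/9, 0) → f = -112/9
  (13/6, 0) → f = -13/3

The maximum is at (13/6, 0). Substituting into each constraint, equality holds for C4 and C5; the remaining constraints have slack.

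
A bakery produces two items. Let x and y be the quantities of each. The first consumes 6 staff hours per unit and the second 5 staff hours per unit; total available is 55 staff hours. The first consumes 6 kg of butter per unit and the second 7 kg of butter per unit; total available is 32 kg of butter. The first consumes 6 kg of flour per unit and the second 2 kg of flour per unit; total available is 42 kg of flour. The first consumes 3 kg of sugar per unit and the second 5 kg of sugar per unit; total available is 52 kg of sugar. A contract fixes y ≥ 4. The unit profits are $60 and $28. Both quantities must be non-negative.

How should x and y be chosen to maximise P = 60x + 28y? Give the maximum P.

x = 2/3, y = 4, maximum P = 152

Extreme points and P = 60x + 28y:
  (0, 32/7) → P = 128
  (0, 4) → P = 112
  (2/3, 4) → P = 152

The binding constraints are 6x + 7y = 32 and y = 4.
Solving simultaneously gives x = 2/3, y = 4.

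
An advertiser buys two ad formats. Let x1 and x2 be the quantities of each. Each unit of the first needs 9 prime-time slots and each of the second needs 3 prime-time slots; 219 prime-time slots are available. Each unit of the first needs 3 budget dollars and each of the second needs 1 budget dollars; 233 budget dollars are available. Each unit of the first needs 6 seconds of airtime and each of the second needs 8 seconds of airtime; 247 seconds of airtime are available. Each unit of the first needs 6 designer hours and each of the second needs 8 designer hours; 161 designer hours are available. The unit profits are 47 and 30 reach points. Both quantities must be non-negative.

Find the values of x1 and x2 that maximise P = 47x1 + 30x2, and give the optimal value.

Extreme points and P = 47x1 + 30x2:
  (0, 0) → P = 0
  (0, 161/8) → P = 2415/4
  (73/3, 0) → P = 3431/3
  (47/2, 5/2) → P = 2359/2

At the optimal vertex, 9x1 + 3x2 = 219 and 6x1 + 8x2 = 161.
Solving simultaneously gives x1 = 47/2, x2 = 5/2.

x1 = 47/2, x2 = 5/2, maximum P = 2359/2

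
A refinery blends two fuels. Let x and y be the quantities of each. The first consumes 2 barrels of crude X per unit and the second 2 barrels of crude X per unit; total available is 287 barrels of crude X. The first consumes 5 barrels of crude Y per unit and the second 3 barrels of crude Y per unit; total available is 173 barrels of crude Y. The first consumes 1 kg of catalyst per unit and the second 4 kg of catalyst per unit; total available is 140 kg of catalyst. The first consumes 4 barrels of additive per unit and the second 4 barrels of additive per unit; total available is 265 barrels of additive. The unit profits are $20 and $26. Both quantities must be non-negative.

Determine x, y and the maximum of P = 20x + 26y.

x = 16, y = 31, maximum P = 1126

Corner points and P = 20x + 26y:
  (0, 0) → P = 0
  (0, 35) → P = 910
  (173/5, 0) → P = 692
  (16, 31) → P = 1126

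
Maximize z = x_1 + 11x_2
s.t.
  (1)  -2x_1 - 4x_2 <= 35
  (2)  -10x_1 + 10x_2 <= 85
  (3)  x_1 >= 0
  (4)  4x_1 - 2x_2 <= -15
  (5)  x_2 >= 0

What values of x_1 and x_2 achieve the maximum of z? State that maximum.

Vertices and z = x_1 + 11x_2:
  (0, 17/2) → z = 187/2
  (1, 19/2) → z = 211/2
  (0, 15/2) → z = 165/2

At the optimal vertex, -10x_1 + 10x_2 = 85 and 4x_1 - 2x_2 = -15.
Solving simultaneously gives x_1 = 1, x_2 = 19/2.

x_1 = 1, x_2 = 19/2, maximum z = 211/2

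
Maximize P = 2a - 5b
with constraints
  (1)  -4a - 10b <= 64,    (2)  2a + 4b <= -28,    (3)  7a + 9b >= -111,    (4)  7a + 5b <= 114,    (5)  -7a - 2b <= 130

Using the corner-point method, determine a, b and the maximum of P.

Feasible corners and P = 2a - 5b:
  (-6, -4) → P = 8
  (-267/17, -2/17) → P = -524/17
  (-96/5, 13/5) → P = -257/5

a = -6, b = -4, maximum P = 8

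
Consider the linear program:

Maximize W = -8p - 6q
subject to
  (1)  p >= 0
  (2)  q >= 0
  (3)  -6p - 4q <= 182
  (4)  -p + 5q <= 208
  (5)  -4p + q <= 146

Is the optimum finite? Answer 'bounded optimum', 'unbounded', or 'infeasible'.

Corner points and W = -8p - 6q:
  (0, 0) → W = 0
  (0, 208/5) → W = -1248/5
The feasible region has finitely many vertices and no improving ray; the maximum is 0 at (0, 0).

bounded optimum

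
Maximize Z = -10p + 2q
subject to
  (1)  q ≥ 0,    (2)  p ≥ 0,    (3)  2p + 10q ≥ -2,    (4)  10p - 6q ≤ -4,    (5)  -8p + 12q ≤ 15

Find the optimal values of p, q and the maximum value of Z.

Vertices and Z = -10p + 2q:
  (0, 2/3) → Z = 4/3
  (0, 5/4) → Z = 5/2
  (7/12, 59/36) → Z = -23/9

The optimum lies where p = 0 and -8p + 12q = 15.
Solving simultaneously gives p = 0, q = 5/4.

p = 0, q = 5/4, maximum Z = 5/2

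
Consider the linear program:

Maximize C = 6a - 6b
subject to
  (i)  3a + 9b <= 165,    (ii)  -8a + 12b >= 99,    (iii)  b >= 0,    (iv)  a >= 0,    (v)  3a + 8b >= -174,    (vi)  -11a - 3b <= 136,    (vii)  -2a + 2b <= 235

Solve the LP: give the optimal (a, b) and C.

a = 121/12, b = 539/36, maximum C = -88/3

Vertices and C = 6a - 6b:
  (121/12, 539/36) → C = -88/3
  (0, 55/3) → C = -110
  (0, 33/4) → C = -99/2

The binding constraints are 3a + 9b = 165 and -8a + 12b = 99.
Solving simultaneously gives a = 121/12, b = 539/36.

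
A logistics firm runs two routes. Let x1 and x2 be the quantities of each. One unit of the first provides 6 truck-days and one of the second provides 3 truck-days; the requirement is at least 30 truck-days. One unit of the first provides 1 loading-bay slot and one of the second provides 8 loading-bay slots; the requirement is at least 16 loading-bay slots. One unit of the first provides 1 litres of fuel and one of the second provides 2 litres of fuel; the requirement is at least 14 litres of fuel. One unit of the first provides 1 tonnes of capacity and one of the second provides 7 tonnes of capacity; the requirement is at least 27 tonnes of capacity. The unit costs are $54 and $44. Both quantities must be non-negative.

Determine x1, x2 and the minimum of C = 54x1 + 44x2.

x1 = 2, x2 = 6, minimum C = 372

Vertices and C = 54x1 + 44x2:
  (0, 10) → C = 440
  (27, 0) → C = 1458
  (2, 6) → C = 372
  (44/5, 13/5) → C = 2948/5
The feasible region is unbounded (it extends along (0, 1), (1, 0)), but C strictly increases along every unbounded feasible direction, so there is no improving ray and the minimum is attained at a vertex.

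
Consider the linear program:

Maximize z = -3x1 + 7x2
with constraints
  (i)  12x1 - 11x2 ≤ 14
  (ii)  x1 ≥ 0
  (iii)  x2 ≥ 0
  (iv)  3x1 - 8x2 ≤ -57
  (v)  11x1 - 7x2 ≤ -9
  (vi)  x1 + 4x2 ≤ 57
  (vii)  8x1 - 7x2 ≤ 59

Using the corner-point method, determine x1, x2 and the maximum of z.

Vertices and z = -3x1 + 7x2:
  (0, 57/8) → z = 399/8
  (0, 57/4) → z = 399/4
  (327/67, 600/67) → z = 3219/67
  (121/17, 212/17) → z = 1121/17

The binding constraints are x1 = 0 and x1 + 4x2 = 57.
Solving simultaneously gives x1 = 0, x2 = 57/4.

x1 = 0, x2 = 57/4, maximum z = 399/4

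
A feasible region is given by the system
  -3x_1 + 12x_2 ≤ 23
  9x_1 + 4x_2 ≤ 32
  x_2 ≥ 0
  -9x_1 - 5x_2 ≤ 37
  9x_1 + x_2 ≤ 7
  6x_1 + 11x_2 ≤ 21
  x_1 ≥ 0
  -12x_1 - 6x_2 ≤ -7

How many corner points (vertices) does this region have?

5

Intersecting each pair of boundary lines and keeping only the points that satisfy every inequality leaves:
  (7/9, 0)
  (7/12, 0)
  (56/93, 49/31)
  (0, 21/11)
  (0, 7/6)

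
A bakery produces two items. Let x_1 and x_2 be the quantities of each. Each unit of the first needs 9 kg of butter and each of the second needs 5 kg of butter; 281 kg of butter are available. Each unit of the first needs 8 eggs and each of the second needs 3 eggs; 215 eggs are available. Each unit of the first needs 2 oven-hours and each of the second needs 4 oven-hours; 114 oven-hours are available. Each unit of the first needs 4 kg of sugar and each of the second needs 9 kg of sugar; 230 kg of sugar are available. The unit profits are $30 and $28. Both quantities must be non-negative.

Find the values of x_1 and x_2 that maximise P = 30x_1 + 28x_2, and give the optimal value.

x_1 = 83/4, x_2 = 49/3, maximum P = 6479/6

Vertices and P = 30x_1 + 28x_2:
  (0, 0) → P = 0
  (0, 230/9) → P = 6440/9
  (215/8, 0) → P = 3225/4
  (83/4, 49/3) → P = 6479/6

The binding constraints are 8x_1 + 3x_2 = 215 and 4x_1 + 9x_2 = 230.
Solving simultaneously gives x_1 = 83/4, x_2 = 49/3.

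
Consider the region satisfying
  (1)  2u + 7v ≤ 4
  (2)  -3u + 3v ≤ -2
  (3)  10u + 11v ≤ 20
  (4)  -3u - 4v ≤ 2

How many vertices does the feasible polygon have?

The feasible vertices (each the meet of two boundaries and inside every other half-plane) are:
  (26/27, 8/27)
  (2, 0)
  (2/21, -4/7)
  (102/7, -80/7)

4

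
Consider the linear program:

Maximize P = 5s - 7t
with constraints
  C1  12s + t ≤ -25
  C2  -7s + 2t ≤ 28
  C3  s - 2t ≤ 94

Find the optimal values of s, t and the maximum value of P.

Corner points and P = 5s - 7t:
  (-78/31, 161/31) → P = -1517/31
  (44/25, -1153/25) → P = 8291/25
  (-61/3, -343/6) → P = 597/2

At the optimal vertex, 12s + t = -25 and s - 2t = 94.
Solving simultaneously gives s = 44/25, t = -1153/25.

s = 44/25, t = -1153/25, maximum P = 8291/25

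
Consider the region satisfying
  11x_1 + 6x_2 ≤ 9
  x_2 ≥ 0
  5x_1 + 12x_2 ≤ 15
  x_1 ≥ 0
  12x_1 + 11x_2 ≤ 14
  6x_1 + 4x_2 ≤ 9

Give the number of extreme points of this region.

5

The feasible vertices (each the meet of two boundaries and inside every other half-plane) are:
  (9/11, 0)
  (15/49, 46/49)
  (0, 0)
  (0, 5/4)
  (3/89, 110/89)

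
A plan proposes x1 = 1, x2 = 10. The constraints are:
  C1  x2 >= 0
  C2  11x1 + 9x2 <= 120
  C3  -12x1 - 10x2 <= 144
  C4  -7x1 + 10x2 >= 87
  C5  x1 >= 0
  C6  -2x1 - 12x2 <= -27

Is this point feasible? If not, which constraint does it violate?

feasible

C1: 10 ≥ 0 ✓
C2: 101 ≤ 120 ✓
C3: -112 ≤ 144 ✓
C4: 93 ≥ 87 ✓
C5: 1 ≥ 0 ✓
C6: -122 ≤ -27 ✓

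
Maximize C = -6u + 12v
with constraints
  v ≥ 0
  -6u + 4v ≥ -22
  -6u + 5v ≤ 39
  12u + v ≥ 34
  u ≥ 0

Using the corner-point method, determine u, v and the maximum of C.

Corner points and C = -6u + 12v:
  (11/3, 0) → C = -22
  (17/6, 0) → C = -17
  (133/3, 61) → C = 466
  (131/66, 112/11) → C = 1213/11

The optimum lies where -6u + 4v = -22 and -6u + 5v = 39.
Solving simultaneously gives u = 133/3, v = 61.

u = 133/3, v = 61, maximum C = 466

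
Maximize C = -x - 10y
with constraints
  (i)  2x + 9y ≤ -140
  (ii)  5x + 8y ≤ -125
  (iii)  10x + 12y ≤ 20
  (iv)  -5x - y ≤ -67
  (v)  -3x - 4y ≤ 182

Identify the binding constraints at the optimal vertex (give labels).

(iii) and (v)

Feasible corners and C = -x - 10y:
  (83, -135/2) → C = 592
  (661/35, -192/7) → C = 1277/5
  (566, -470) → C = 4134
  (450/17, -1111/17) → C = 10660/17

The maximum is at (566, -470). Substituting into each constraint, equality holds for (iii) and (v); the remaining constraints have slack.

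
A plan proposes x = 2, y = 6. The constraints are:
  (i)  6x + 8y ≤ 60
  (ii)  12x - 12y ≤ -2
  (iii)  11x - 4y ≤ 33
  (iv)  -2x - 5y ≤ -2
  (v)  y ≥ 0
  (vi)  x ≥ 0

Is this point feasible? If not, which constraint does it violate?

(i): 60 ≤ 60 ✓
(ii): -48 ≤ -2 ✓
(iii): -2 ≤ 33 ✓
(iv): -34 ≤ -2 ✓
(v): 6 ≥ 0 ✓
(vi): 2 ≥ 0 ✓

feasible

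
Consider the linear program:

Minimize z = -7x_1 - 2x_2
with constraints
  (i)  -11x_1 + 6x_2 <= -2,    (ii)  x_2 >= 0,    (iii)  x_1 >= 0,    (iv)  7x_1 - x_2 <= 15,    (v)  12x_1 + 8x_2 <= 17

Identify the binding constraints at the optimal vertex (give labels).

(ii) and (v)

Corner points and z = -7x_1 - 2x_2:
  (2/11, 0) → z = -14/11
  (59/80, 163/160) → z = -36/5
  (17/12, 0) → z = -119/12

The minimum is at (17/12, 0). Substituting into each constraint, equality holds for (ii) and (v); the remaining constraints have slack.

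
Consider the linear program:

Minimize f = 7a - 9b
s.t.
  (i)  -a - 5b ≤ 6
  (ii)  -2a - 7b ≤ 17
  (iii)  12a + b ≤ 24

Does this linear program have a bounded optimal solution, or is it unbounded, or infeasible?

From the feasible point (-43/3, 5/3), moving in the direction (-1, 12) keeps every constraint satisfied while f decreases without bound.

unbounded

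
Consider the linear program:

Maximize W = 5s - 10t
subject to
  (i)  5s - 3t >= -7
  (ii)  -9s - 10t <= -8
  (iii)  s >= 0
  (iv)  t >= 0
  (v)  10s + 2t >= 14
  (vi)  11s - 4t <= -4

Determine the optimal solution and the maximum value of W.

s = 24/31, t = 97/31, maximum W = -850/31

Vertices and W = 5s - 10t:
  (7/10, 7/2) → W = -63/2
  (16/13, 57/13) → W = -490/13
  (24/31, 97/31) → W = -850/31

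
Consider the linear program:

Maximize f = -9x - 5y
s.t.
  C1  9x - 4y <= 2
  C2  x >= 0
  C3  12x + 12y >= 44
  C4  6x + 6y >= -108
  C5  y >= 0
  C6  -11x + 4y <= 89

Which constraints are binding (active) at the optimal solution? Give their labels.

Extreme points and f = -9x - 5y:
  (50/39, 31/13) → f = -305/13
  (0, 11/3) → f = -55/3
  (0, 89/4) → f = -445/4
The feasible region is unbounded (it extends along (4, 9), (4, 11)), but f strictly decreases along every unbounded feasible direction, so there is no improving ray and the maximum is attained at a vertex.

The maximum is at (0, 11/3). Substituting into each constraint, equality holds for C2 and C3; the remaining constraints have slack.

C2 and C3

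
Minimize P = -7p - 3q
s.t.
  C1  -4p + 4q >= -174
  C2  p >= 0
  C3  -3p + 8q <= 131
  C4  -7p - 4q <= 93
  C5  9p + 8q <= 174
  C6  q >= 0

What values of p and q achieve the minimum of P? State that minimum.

Vertices and P = -7p - 3q:
  (0, 131/8) → P = -393/8
  (0, 0) → P = 0
  (43/12, 567/32) → P = -7511/96
  (58/3, 0) → P = -406/3

The binding constraints are 9p + 8q = 174 and q = 0.
Solving simultaneously gives p = 58/3, q = 0.

p = 58/3, q = 0, minimum P = -406/3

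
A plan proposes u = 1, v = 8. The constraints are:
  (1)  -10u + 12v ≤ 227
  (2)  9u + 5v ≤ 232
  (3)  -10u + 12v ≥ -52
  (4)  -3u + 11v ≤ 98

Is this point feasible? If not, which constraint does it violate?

feasible

(1): 86 ≤ 227 ✓
(2): 49 ≤ 232 ✓
(3): 86 ≥ -52 ✓
(4): 85 ≤ 98 ✓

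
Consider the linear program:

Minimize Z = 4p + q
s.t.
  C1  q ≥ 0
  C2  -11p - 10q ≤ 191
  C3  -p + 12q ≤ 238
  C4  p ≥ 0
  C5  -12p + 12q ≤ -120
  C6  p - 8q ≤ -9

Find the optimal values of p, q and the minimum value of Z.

Vertices and Z = 4p + q:
  (358/11, 248/11) → Z = 1680/11
  (449, 229/4) → Z = 7413/4
  (89/7, 19/7) → Z = 375/7

p = 89/7, q = 19/7, minimum Z = 375/7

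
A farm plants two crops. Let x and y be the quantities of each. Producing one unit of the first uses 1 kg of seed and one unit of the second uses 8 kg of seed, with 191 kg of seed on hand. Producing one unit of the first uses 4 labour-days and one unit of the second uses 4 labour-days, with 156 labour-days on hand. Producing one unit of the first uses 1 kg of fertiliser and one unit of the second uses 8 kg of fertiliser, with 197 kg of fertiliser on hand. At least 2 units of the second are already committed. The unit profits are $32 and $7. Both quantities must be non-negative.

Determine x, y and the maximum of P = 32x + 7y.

x = 37, y = 2, maximum P = 1198

Corner points and P = 32x + 7y:
  (0, 191/8) → P = 1337/8
  (0, 2) → P = 14
  (121/7, 152/7) → P = 4936/7
  (37, 2) → P = 1198

The binding constraints are 4x + 4y = 156 and y = 2.
Solving simultaneously gives x = 37, y = 2.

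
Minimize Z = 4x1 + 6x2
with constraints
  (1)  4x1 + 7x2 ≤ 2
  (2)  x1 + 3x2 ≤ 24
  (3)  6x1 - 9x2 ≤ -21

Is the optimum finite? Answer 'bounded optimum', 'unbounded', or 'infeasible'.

unbounded

From the feasible point (-162/5, 94/5), moving in the direction (-3, 1) keeps every constraint satisfied while Z decreases without bound.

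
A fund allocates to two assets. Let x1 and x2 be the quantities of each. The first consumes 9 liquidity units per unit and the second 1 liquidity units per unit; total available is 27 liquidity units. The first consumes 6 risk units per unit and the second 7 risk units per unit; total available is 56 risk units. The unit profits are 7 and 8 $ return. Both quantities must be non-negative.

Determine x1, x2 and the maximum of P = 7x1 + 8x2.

x1 = 7/3, x2 = 6, maximum P = 193/3

Feasible corners and P = 7x1 + 8x2:
  (0, 0) → P = 0
  (0, 8) → P = 64
  (3, 0) → P = 21
  (7/3, 6) → P = 193/3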